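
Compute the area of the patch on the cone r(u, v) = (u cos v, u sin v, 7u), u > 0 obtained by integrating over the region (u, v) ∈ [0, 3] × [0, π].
Area = 45*sqrt(2)*pi/2

Area = ∫∫ √(EG − F²) du dv with √(EG − F²) = 5*sqrt(2)*Abs(u). Integrating over [0, 3] × [0, π] gives 45*sqrt(2)*pi/2.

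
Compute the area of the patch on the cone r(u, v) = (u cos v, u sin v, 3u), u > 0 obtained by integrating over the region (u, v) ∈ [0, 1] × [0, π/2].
Area = sqrt(10)*pi/4

Area = ∫∫ √(EG − F²) du dv with √(EG − F²) = sqrt(10)*Abs(u). Integrating over [0, 1] × [0, π/2] gives sqrt(10)*pi/4.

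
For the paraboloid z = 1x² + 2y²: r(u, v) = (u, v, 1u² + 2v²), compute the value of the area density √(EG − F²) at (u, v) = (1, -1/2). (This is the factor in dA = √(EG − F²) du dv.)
√(EG − F²)|_{(1, -1/2)} = 3

E = 4*u^2 + 1, F = 8*u*v, G = 16*v^2 + 1, so EG − F² = 4*u^2 + 16*v^2 + 1. Taking the positive square root: √(EG − F²) = sqrt(4*u^2 + 16*v^2 + 1). At (u, v) = (1, -1/2): 3.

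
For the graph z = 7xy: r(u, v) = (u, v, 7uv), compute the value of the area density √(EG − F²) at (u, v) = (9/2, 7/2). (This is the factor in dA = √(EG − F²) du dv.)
√(EG − F²)|_{(9/2, 7/2)} = sqrt(6374)/2

E = 49*v^2 + 1, F = 49*u*v, G = 49*u^2 + 1, so EG − F² = 49*u^2 + 49*v^2 + 1. Taking the positive square root: √(EG − F²) = sqrt(49*u^2 + 49*v^2 + 1). At (u, v) = (9/2, 7/2): sqrt(6374)/2.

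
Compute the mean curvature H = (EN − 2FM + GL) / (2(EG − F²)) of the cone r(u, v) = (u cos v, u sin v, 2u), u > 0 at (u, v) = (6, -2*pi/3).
H = sqrt(5)/30

With E = 5, F = 0, G = u^2, L = 0, M = 0, N = 2*sqrt(5)*u^2/(5*Abs(u)), assemble
  H = (EN − 2FM + GL) / (2(EG − F²)) = sqrt(5)/(5*Abs(u)).
At (u, v) = (6, -2*pi/3): H = sqrt(5)/30.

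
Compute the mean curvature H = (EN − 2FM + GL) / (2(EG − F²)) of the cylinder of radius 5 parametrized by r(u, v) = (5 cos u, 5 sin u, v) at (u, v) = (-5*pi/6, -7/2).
H = -1/10

With E = 25, F = 0, G = 1, L = -5, M = 0, N = 0, assemble
  H = (EN − 2FM + GL) / (2(EG − F²)) = -1/10.
At (u, v) = (-5*pi/6, -7/2): H = -1/10.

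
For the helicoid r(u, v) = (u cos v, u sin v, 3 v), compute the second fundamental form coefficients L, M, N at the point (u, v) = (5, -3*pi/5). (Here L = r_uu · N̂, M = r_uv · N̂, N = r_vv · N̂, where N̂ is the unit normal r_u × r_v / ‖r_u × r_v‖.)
L = 0;  M = -3*sqrt(34)/34;  N = 0

Compute the unit normal N̂(u, v) = (3*sin(v)/sqrt(u^2 + 9), -3*cos(v)/sqrt(u^2 + 9), u/sqrt(u^2 + 9)), and the second partials r_uu, r_uv, r_vv. Take dot products:
  L(u, v) = r_uu · N̂ = 0,
  M(u, v) = r_uv · N̂ = -3/sqrt(u^2 + 9),
  N(u, v) = r_vv · N̂ = 0.
Evaluating at (u, v) = (5, -3*pi/5):
  L = 0, M = -3*sqrt(34)/34, N = 0.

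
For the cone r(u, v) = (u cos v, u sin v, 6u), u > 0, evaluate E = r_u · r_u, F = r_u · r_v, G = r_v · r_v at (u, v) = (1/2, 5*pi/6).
E = 37;  F = 0;  G = 1/4

Partials: r_u = (cos(v), sin(v), 6), r_v = (-u*sin(v), u*cos(v), 0). As functions of (u, v):
  E = r_u · r_u = 37,
  F = r_u · r_v = 0,
  G = r_v · r_v = u^2.
Evaluating at (u, v) = (1/2, 5*pi/6): E = 37, F = 0, G = 1/4.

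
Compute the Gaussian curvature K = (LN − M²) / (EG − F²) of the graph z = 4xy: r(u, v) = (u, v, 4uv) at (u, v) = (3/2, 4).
K = -16/85849

Coefficients of the first fundamental form: E = 16*v^2 + 1, F = 16*u*v, G = 16*u^2 + 1.
Coefficients of the second fundamental form: L = 0, M = 4/sqrt(16*u^2 + 16*v^2 + 1), N = 0.
Assemble K = (LN − M²)/(EG − F²) = -16/(256*u^4 + 512*u^2*v^2 + 32*u^2 + 256*v^4 + 32*v^2 + 1). At (u, v) = (3/2, 4): K = -16/85849.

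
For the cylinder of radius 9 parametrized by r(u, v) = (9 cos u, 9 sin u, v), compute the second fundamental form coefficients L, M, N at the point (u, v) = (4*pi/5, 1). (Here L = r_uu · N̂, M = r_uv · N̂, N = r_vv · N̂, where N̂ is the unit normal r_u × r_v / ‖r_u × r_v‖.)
L = -9;  M = 0;  N = 0

Compute the unit normal N̂(u, v) = (cos(u), sin(u), 0), and the second partials r_uu, r_uv, r_vv. Take dot products:
  L(u, v) = r_uu · N̂ = -9,
  M(u, v) = r_uv · N̂ = 0,
  N(u, v) = r_vv · N̂ = 0.
Evaluating at (u, v) = (4*pi/5, 1):
  L = -9, M = 0, N = 0.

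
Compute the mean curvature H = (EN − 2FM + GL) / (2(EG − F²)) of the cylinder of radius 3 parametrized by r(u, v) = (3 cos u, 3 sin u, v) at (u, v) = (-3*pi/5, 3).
H = -1/6

With E = 9, F = 0, G = 1, L = -3, M = 0, N = 0, assemble
  H = (EN − 2FM + GL) / (2(EG − F²)) = -1/6.
At (u, v) = (-3*pi/5, 3): H = -1/6.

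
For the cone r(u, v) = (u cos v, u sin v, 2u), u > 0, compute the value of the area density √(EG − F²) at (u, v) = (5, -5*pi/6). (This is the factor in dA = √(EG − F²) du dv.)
√(EG − F²)|_{(5, -5*pi/6)} = 5*sqrt(5)

E = 5, F = 0, G = u^2, so EG − F² = 5*u^2. Taking the positive square root: √(EG − F²) = sqrt(5)*Abs(u). At (u, v) = (5, -5*pi/6): 5*sqrt(5).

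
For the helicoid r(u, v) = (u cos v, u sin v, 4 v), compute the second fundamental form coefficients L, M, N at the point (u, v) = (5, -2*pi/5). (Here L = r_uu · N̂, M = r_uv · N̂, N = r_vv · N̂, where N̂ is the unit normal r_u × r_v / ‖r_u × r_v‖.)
L = 0;  M = -4*sqrt(41)/41;  N = 0

Compute the unit normal N̂(u, v) = (4*sin(v)/sqrt(u^2 + 16), -4*cos(v)/sqrt(u^2 + 16), u/sqrt(u^2 + 16)), and the second partials r_uu, r_uv, r_vv. Take dot products:
  L(u, v) = r_uu · N̂ = 0,
  M(u, v) = r_uv · N̂ = -4/sqrt(u^2 + 16),
  N(u, v) = r_vv · N̂ = 0.
Evaluating at (u, v) = (5, -2*pi/5):
  L = 0, M = -4*sqrt(41)/41, N = 0.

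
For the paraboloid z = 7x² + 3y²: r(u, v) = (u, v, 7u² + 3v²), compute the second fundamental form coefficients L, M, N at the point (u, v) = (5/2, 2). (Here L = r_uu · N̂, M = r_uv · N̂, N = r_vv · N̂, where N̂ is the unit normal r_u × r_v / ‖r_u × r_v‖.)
L = 7*sqrt(1370)/685;  M = 0;  N = 3*sqrt(1370)/685

Compute the unit normal N̂(u, v) = (-14*u/sqrt(196*u^2 + 36*v^2 + 1), -6*v/sqrt(196*u^2 + 36*v^2 + 1), 1/sqrt(196*u^2 + 36*v^2 + 1)), and the second partials r_uu, r_uv, r_vv. Take dot products:
  L(u, v) = r_uu · N̂ = 14/sqrt(196*u^2 + 36*v^2 + 1),
  M(u, v) = r_uv · N̂ = 0,
  N(u, v) = r_vv · N̂ = 6/sqrt(196*u^2 + 36*v^2 + 1).
Evaluating at (u, v) = (5/2, 2):
  L = 7*sqrt(1370)/685, M = 0, N = 3*sqrt(1370)/685.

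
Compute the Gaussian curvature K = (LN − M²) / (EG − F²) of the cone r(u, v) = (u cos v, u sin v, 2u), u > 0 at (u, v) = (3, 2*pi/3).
K = 0

Coefficients of the first fundamental form: E = 5, F = 0, G = u^2.
Coefficients of the second fundamental form: L = 0, M = 0, N = 2*sqrt(5)*u^2/(5*Abs(u)).
Assemble K = (LN − M²)/(EG − F²) = 0. At (u, v) = (3, 2*pi/3): K = 0.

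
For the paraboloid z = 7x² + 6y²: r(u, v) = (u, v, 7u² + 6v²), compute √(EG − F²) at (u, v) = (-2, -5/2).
√(EG − F²)|_{(-2, -5/2)} = sqrt(1685)

E = 196*u^2 + 1, F = 168*u*v, G = 144*v^2 + 1; EG − F² = 196*u^2 + 144*v^2 + 1; √(EG − F²) = sqrt(196*u^2 + 144*v^2 + 1). At the given point: sqrt(1685).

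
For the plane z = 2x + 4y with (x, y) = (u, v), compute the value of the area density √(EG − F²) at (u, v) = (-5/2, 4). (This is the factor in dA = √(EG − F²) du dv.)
√(EG − F²)|_{(-5/2, 4)} = sqrt(21)

E = 5, F = 8, G = 17, so EG − F² = 21. Taking the positive square root: √(EG − F²) = sqrt(21). At (u, v) = (-5/2, 4): sqrt(21).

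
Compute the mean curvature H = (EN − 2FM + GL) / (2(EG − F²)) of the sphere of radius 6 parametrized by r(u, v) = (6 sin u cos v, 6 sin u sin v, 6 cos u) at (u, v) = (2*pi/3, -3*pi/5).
H = -1/6

With E = 36, F = 0, G = 36*sin(u)^2, L = -6*sin(u)/Abs(sin(u)), M = 0, N = -6*sin(u)^3/Abs(sin(u)), assemble
  H = (EN − 2FM + GL) / (2(EG − F²)) = -sin(u)/(6*Abs(sin(u))).
At (u, v) = (2*pi/3, -3*pi/5): H = -1/6.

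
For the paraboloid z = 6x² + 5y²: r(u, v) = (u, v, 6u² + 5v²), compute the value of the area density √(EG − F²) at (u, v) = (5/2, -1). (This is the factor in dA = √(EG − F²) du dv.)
√(EG − F²)|_{(5/2, -1)} = sqrt(1001)

E = 144*u^2 + 1, F = 120*u*v, G = 100*v^2 + 1, so EG − F² = 144*u^2 + 100*v^2 + 1. Taking the positive square root: √(EG − F²) = sqrt(144*u^2 + 100*v^2 + 1). At (u, v) = (5/2, -1): sqrt(1001).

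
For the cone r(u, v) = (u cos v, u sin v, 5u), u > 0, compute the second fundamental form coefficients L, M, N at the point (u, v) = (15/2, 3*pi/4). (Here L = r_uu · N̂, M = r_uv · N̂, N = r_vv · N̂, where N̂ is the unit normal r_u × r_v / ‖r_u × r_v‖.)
L = 0;  M = 0;  N = 75*sqrt(26)/52

Compute the unit normal N̂(u, v) = (-5*sqrt(26)*u*cos(v)/(26*Abs(u)), -5*sqrt(26)*u*sin(v)/(26*Abs(u)), sqrt(26)*u/(26*Abs(u))), and the second partials r_uu, r_uv, r_vv. Take dot products:
  L(u, v) = r_uu · N̂ = 0,
  M(u, v) = r_uv · N̂ = 0,
  N(u, v) = r_vv · N̂ = 5*sqrt(26)*u^2/(26*Abs(u)).
Evaluating at (u, v) = (15/2, 3*pi/4):
  L = 0, M = 0, N = 75*sqrt(26)/52.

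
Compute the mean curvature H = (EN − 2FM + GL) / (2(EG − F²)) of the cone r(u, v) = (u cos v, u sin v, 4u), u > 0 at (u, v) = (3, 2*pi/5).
H = 2*sqrt(17)/51

With E = 17, F = 0, G = u^2, L = 0, M = 0, N = 4*sqrt(17)*u^2/(17*Abs(u)), assemble
  H = (EN − 2FM + GL) / (2(EG − F²)) = 2*sqrt(17)/(17*Abs(u)).
At (u, v) = (3, 2*pi/5): H = 2*sqrt(17)/51.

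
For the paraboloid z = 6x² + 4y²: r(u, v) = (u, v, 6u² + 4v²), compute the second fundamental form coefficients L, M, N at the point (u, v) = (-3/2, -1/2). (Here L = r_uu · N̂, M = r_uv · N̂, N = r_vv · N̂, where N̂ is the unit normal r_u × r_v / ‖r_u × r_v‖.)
L = 12*sqrt(341)/341;  M = 0;  N = 8*sqrt(341)/341

Compute the unit normal N̂(u, v) = (-12*u/sqrt(144*u^2 + 64*v^2 + 1), -8*v/sqrt(144*u^2 + 64*v^2 + 1), 1/sqrt(144*u^2 + 64*v^2 + 1)), and the second partials r_uu, r_uv, r_vv. Take dot products:
  L(u, v) = r_uu · N̂ = 12/sqrt(144*u^2 + 64*v^2 + 1),
  M(u, v) = r_uv · N̂ = 0,
  N(u, v) = r_vv · N̂ = 8/sqrt(144*u^2 + 64*v^2 + 1).
Evaluating at (u, v) = (-3/2, -1/2):
  L = 12*sqrt(341)/341, M = 0, N = 8*sqrt(341)/341.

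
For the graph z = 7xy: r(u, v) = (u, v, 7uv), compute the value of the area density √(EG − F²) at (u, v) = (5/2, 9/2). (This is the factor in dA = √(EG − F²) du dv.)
√(EG − F²)|_{(5/2, 9/2)} = sqrt(5198)/2

E = 49*v^2 + 1, F = 49*u*v, G = 49*u^2 + 1, so EG − F² = 49*u^2 + 49*v^2 + 1. Taking the positive square root: √(EG − F²) = sqrt(49*u^2 + 49*v^2 + 1). At (u, v) = (5/2, 9/2): sqrt(5198)/2.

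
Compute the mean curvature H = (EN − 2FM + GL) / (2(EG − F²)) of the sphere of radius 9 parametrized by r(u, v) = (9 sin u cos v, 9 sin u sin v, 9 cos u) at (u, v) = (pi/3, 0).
H = -1/9

With E = 81, F = 0, G = 81*sin(u)^2, L = -9*sin(u)/Abs(sin(u)), M = 0, N = -9*sin(u)^3/Abs(sin(u)), assemble
  H = (EN − 2FM + GL) / (2(EG − F²)) = -sin(u)/(9*Abs(sin(u))).
At (u, v) = (pi/3, 0): H = -1/9.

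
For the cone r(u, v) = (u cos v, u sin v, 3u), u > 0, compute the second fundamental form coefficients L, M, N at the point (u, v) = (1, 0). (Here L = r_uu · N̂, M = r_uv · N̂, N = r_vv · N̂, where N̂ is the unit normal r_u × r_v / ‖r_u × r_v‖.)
L = 0;  M = 0;  N = 3*sqrt(10)/10

Compute the unit normal N̂(u, v) = (-3*sqrt(10)*u*cos(v)/(10*Abs(u)), -3*sqrt(10)*u*sin(v)/(10*Abs(u)), sqrt(10)*u/(10*Abs(u))), and the second partials r_uu, r_uv, r_vv. Take dot products:
  L(u, v) = r_uu · N̂ = 0,
  M(u, v) = r_uv · N̂ = 0,
  N(u, v) = r_vv · N̂ = 3*sqrt(10)*u^2/(10*Abs(u)).
Evaluating at (u, v) = (1, 0):
  L = 0, M = 0, N = 3*sqrt(10)/10.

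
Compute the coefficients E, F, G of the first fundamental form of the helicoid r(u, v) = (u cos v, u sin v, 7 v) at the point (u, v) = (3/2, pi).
E = 1;  F = 0;  G = 205/4

Partials: r_u = (cos(v), sin(v), 0), r_v = (-u*sin(v), u*cos(v), 7). As functions of (u, v):
  E = r_u · r_u = 1,
  F = r_u · r_v = 0,
  G = r_v · r_v = u^2 + 49.
Evaluating at (u, v) = (3/2, pi): E = 1, F = 0, G = 205/4.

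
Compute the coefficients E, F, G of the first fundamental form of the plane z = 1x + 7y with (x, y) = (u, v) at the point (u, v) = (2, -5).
E = 2;  F = 7;  G = 50

Partials: r_u = (1, 0, 1), r_v = (0, 1, 7). As functions of (u, v):
  E = r_u · r_u = 2,
  F = r_u · r_v = 7,
  G = r_v · r_v = 50.
Evaluating at (u, v) = (2, -5): E = 2, F = 7, G = 50.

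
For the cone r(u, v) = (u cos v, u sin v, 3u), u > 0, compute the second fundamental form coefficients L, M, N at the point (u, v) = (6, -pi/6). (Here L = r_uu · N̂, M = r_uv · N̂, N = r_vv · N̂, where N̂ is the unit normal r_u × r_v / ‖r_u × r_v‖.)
L = 0;  M = 0;  N = 9*sqrt(10)/5

Compute the unit normal N̂(u, v) = (-3*sqrt(10)*u*cos(v)/(10*Abs(u)), -3*sqrt(10)*u*sin(v)/(10*Abs(u)), sqrt(10)*u/(10*Abs(u))), and the second partials r_uu, r_uv, r_vv. Take dot products:
  L(u, v) = r_uu · N̂ = 0,
  M(u, v) = r_uv · N̂ = 0,
  N(u, v) = r_vv · N̂ = 3*sqrt(10)*u^2/(10*Abs(u)).
Evaluating at (u, v) = (6, -pi/6):
  L = 0, M = 0, N = 9*sqrt(10)/5.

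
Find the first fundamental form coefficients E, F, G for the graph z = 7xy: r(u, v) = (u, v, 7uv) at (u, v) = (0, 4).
E = 785;  F = 0;  G = 1

Partials: r_u = (1, 0, 7*v), r_v = (0, 1, 7*u). As functions of (u, v):
  E = r_u · r_u = 49*v^2 + 1,
  F = r_u · r_v = 49*u*v,
  G = r_v · r_v = 49*u^2 + 1.
Evaluating at (u, v) = (0, 4): E = 785, F = 0, G = 1.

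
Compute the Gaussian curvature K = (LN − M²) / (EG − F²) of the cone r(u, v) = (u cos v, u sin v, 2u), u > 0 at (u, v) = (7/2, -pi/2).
K = 0

Coefficients of the first fundamental form: E = 5, F = 0, G = u^2.
Coefficients of the second fundamental form: L = 0, M = 0, N = 2*sqrt(5)*u^2/(5*Abs(u)).
Assemble K = (LN − M²)/(EG − F²) = 0. At (u, v) = (7/2, -pi/2): K = 0.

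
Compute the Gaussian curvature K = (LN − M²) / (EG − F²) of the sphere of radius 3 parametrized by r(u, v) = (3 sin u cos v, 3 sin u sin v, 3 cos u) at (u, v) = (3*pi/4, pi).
K = 1/9

Coefficients of the first fundamental form: E = 9, F = 0, G = 9*sin(u)^2.
Coefficients of the second fundamental form: L = -3*sin(u)/Abs(sin(u)), M = 0, N = -3*sin(u)^3/Abs(sin(u)).
Assemble K = (LN − M²)/(EG − F²) = 1/9. At (u, v) = (3*pi/4, pi): K = 1/9.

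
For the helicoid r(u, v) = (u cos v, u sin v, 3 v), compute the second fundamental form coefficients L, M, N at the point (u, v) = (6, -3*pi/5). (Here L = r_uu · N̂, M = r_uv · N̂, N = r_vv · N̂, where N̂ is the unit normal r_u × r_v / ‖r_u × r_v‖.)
L = 0;  M = -sqrt(5)/5;  N = 0

Compute the unit normal N̂(u, v) = (3*sin(v)/sqrt(u^2 + 9), -3*cos(v)/sqrt(u^2 + 9), u/sqrt(u^2 + 9)), and the second partials r_uu, r_uv, r_vv. Take dot products:
  L(u, v) = r_uu · N̂ = 0,
  M(u, v) = r_uv · N̂ = -3/sqrt(u^2 + 9),
  N(u, v) = r_vv · N̂ = 0.
Evaluating at (u, v) = (6, -3*pi/5):
  L = 0, M = -sqrt(5)/5, N = 0.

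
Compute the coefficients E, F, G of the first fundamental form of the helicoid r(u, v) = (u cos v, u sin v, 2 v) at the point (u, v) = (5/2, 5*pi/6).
E = 1;  F = 0;  G = 41/4

Partials: r_u = (cos(v), sin(v), 0), r_v = (-u*sin(v), u*cos(v), 2). As functions of (u, v):
  E = r_u · r_u = 1,
  F = r_u · r_v = 0,
  G = r_v · r_v = u^2 + 4.
Evaluating at (u, v) = (5/2, 5*pi/6): E = 1, F = 0, G = 41/4.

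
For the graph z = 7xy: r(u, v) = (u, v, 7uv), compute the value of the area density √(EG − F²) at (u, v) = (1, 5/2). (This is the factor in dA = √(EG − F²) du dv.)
√(EG − F²)|_{(1, 5/2)} = 5*sqrt(57)/2

E = 49*v^2 + 1, F = 49*u*v, G = 49*u^2 + 1, so EG − F² = 49*u^2 + 49*v^2 + 1. Taking the positive square root: √(EG − F²) = sqrt(49*u^2 + 49*v^2 + 1). At (u, v) = (1, 5/2): 5*sqrt(57)/2.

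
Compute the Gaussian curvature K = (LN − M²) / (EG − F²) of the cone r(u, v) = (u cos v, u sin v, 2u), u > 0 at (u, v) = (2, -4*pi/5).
K = 0

Coefficients of the first fundamental form: E = 5, F = 0, G = u^2.
Coefficients of the second fundamental form: L = 0, M = 0, N = 2*sqrt(5)*u^2/(5*Abs(u)).
Assemble K = (LN − M²)/(EG − F²) = 0. At (u, v) = (2, -4*pi/5): K = 0.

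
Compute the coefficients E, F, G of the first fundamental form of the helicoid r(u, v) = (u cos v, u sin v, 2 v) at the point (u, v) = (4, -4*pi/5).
E = 1;  F = 0;  G = 20

Partials: r_u = (cos(v), sin(v), 0), r_v = (-u*sin(v), u*cos(v), 2). As functions of (u, v):
  E = r_u · r_u = 1,
  F = r_u · r_v = 0,
  G = r_v · r_v = u^2 + 4.
Evaluating at (u, v) = (4, -4*pi/5): E = 1, F = 0, G = 20.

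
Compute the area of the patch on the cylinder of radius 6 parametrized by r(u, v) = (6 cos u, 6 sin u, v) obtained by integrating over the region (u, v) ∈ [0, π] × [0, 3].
Area = 18*pi

Area = ∫∫ √(EG − F²) du dv with √(EG − F²) = 6. Integrating over [0, π] × [0, 3] gives 18*pi.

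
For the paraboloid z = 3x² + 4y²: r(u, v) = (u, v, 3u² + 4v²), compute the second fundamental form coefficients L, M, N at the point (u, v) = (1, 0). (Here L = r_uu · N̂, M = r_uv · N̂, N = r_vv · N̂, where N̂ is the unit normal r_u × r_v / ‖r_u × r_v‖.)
L = 6*sqrt(37)/37;  M = 0;  N = 8*sqrt(37)/37

Compute the unit normal N̂(u, v) = (-6*u/sqrt(36*u^2 + 64*v^2 + 1), -8*v/sqrt(36*u^2 + 64*v^2 + 1), 1/sqrt(36*u^2 + 64*v^2 + 1)), and the second partials r_uu, r_uv, r_vv. Take dot products:
  L(u, v) = r_uu · N̂ = 6/sqrt(36*u^2 + 64*v^2 + 1),
  M(u, v) = r_uv · N̂ = 0,
  N(u, v) = r_vv · N̂ = 8/sqrt(36*u^2 + 64*v^2 + 1).
Evaluating at (u, v) = (1, 0):
  L = 6*sqrt(37)/37, M = 0, N = 8*sqrt(37)/37.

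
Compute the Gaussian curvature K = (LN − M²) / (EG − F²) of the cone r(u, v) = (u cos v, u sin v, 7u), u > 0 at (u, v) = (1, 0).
K = 0

Coefficients of the first fundamental form: E = 50, F = 0, G = u^2.
Coefficients of the second fundamental form: L = 0, M = 0, N = 7*sqrt(2)*u^2/(10*Abs(u)).
Assemble K = (LN − M²)/(EG − F²) = 0. At (u, v) = (1, 0): K = 0.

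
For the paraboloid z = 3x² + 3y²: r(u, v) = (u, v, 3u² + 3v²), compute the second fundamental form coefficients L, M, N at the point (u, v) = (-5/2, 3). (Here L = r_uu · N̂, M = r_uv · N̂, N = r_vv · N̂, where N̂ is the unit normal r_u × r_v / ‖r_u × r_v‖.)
L = 3*sqrt(22)/55;  M = 0;  N = 3*sqrt(22)/55

Compute the unit normal N̂(u, v) = (-6*u/sqrt(36*u^2 + 36*v^2 + 1), -6*v/sqrt(36*u^2 + 36*v^2 + 1), 1/sqrt(36*u^2 + 36*v^2 + 1)), and the second partials r_uu, r_uv, r_vv. Take dot products:
  L(u, v) = r_uu · N̂ = 6/sqrt(36*u^2 + 36*v^2 + 1),
  M(u, v) = r_uv · N̂ = 0,
  N(u, v) = r_vv · N̂ = 6/sqrt(36*u^2 + 36*v^2 + 1).
Evaluating at (u, v) = (-5/2, 3):
  L = 3*sqrt(22)/55, M = 0, N = 3*sqrt(22)/55.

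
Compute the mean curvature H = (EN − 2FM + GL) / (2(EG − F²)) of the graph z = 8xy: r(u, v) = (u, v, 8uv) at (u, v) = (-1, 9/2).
H = 2304*sqrt(1361)/1852321

With E = 64*v^2 + 1, F = 64*u*v, G = 64*u^2 + 1, L = 0, M = 8/sqrt(64*u^2 + 64*v^2 + 1), N = 0, assemble
  H = (EN − 2FM + GL) / (2(EG − F²)) = -512*u*v/(64*u^2 + 64*v^2 + 1)^(3/2).
At (u, v) = (-1, 9/2): H = 2304*sqrt(1361)/1852321.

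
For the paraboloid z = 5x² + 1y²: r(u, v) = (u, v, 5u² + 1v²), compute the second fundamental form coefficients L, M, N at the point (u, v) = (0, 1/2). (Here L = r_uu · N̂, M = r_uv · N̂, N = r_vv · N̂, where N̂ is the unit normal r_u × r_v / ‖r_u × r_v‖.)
L = 5*sqrt(2);  M = 0;  N = sqrt(2)

Compute the unit normal N̂(u, v) = (-10*u/sqrt(100*u^2 + 4*v^2 + 1), -2*v/sqrt(100*u^2 + 4*v^2 + 1), 1/sqrt(100*u^2 + 4*v^2 + 1)), and the second partials r_uu, r_uv, r_vv. Take dot products:
  L(u, v) = r_uu · N̂ = 10/sqrt(100*u^2 + 4*v^2 + 1),
  M(u, v) = r_uv · N̂ = 0,
  N(u, v) = r_vv · N̂ = 2/sqrt(100*u^2 + 4*v^2 + 1).
Evaluating at (u, v) = (0, 1/2):
  L = 5*sqrt(2), M = 0, N = sqrt(2).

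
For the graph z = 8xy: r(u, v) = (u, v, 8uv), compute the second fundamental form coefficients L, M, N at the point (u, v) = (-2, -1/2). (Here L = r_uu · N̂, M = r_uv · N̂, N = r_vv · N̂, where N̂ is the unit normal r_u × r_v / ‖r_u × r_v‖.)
L = 0;  M = 8*sqrt(273)/273;  N = 0

Compute the unit normal N̂(u, v) = (-8*v/sqrt(64*u^2 + 64*v^2 + 1), -8*u/sqrt(64*u^2 + 64*v^2 + 1), 1/sqrt(64*u^2 + 64*v^2 + 1)), and the second partials r_uu, r_uv, r_vv. Take dot products:
  L(u, v) = r_uu · N̂ = 0,
  M(u, v) = r_uv · N̂ = 8/sqrt(64*u^2 + 64*v^2 + 1),
  N(u, v) = r_vv · N̂ = 0.
Evaluating at (u, v) = (-2, -1/2):
  L = 0, M = 8*sqrt(273)/273, N = 0.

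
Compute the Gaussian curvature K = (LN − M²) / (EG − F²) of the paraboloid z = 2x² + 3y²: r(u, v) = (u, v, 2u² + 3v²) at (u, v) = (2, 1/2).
K = 6/1369

Coefficients of the first fundamental form: E = 16*u^2 + 1, F = 24*u*v, G = 36*v^2 + 1.
Coefficients of the second fundamental form: L = 4/sqrt(16*u^2 + 36*v^2 + 1), M = 0, N = 6/sqrt(16*u^2 + 36*v^2 + 1).
Assemble K = (LN − M²)/(EG − F²) = 24/(256*u^4 + 1152*u^2*v^2 + 32*u^2 + 1296*v^4 + 72*v^2 + 1). At (u, v) = (2, 1/2): K = 6/1369.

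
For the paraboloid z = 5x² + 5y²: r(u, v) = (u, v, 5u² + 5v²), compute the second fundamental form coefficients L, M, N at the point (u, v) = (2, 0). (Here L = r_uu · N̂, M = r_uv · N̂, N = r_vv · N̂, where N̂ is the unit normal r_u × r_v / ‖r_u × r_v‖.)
L = 10*sqrt(401)/401;  M = 0;  N = 10*sqrt(401)/401

Compute the unit normal N̂(u, v) = (-10*u/sqrt(100*u^2 + 100*v^2 + 1), -10*v/sqrt(100*u^2 + 100*v^2 + 1), 1/sqrt(100*u^2 + 100*v^2 + 1)), and the second partials r_uu, r_uv, r_vv. Take dot products:
  L(u, v) = r_uu · N̂ = 10/sqrt(100*u^2 + 100*v^2 + 1),
  M(u, v) = r_uv · N̂ = 0,
  N(u, v) = r_vv · N̂ = 10/sqrt(100*u^2 + 100*v^2 + 1).
Evaluating at (u, v) = (2, 0):
  L = 10*sqrt(401)/401, M = 0, N = 10*sqrt(401)/401.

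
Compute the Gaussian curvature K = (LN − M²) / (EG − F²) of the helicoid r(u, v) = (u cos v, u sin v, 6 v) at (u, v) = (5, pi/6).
K = -36/3721

Coefficients of the first fundamental form: E = 1, F = 0, G = u^2 + 36.
Coefficients of the second fundamental form: L = 0, M = -6/sqrt(u^2 + 36), N = 0.
Assemble K = (LN − M²)/(EG − F²) = -36/(u^2 + 36)^2. At (u, v) = (5, pi/6): K = -36/3721.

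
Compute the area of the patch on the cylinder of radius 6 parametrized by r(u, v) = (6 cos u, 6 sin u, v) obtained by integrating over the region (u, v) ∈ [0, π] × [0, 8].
Area = 48*pi

Area = ∫∫ √(EG − F²) du dv with √(EG − F²) = 6. Integrating over [0, π] × [0, 8] gives 48*pi.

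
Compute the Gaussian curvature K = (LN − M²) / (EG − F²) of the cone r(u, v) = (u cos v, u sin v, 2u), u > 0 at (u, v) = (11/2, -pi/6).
K = 0

Coefficients of the first fundamental form: E = 5, F = 0, G = u^2.
Coefficients of the second fundamental form: L = 0, M = 0, N = 2*sqrt(5)*u^2/(5*Abs(u)).
Assemble K = (LN − M²)/(EG − F²) = 0. At (u, v) = (11/2, -pi/6): K = 0.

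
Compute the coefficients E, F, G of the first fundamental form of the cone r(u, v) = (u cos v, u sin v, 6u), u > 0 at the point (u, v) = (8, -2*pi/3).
E = 37;  F = 0;  G = 64

Partials: r_u = (cos(v), sin(v), 6), r_v = (-u*sin(v), u*cos(v), 0). As functions of (u, v):
  E = r_u · r_u = 37,
  F = r_u · r_v = 0,
  G = r_v · r_v = u^2.
Evaluating at (u, v) = (8, -2*pi/3): E = 37, F = 0, G = 64.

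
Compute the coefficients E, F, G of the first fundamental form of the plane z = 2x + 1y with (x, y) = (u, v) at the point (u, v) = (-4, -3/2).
E = 5;  F = 2;  G = 2

Partials: r_u = (1, 0, 2), r_v = (0, 1, 1). As functions of (u, v):
  E = r_u · r_u = 5,
  F = r_u · r_v = 2,
  G = r_v · r_v = 2.
Evaluating at (u, v) = (-4, -3/2): E = 5, F = 2, G = 2.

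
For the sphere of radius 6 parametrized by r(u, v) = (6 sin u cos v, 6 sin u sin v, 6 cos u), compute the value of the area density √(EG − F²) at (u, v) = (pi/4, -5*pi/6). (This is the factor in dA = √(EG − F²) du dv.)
√(EG − F²)|_{(pi/4, -5*pi/6)} = 18*sqrt(2)

E = 36, F = 0, G = 36*sin(u)^2, so EG − F² = 1296*sin(u)^2. Taking the positive square root: √(EG − F²) = 36*Abs(sin(u)). At (u, v) = (pi/4, -5*pi/6): 18*sqrt(2).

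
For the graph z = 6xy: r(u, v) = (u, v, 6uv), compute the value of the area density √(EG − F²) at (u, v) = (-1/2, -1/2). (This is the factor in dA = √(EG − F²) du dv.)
√(EG − F²)|_{(-1/2, -1/2)} = sqrt(19)

E = 36*v^2 + 1, F = 36*u*v, G = 36*u^2 + 1, so EG − F² = 36*u^2 + 36*v^2 + 1. Taking the positive square root: √(EG − F²) = sqrt(36*u^2 + 36*v^2 + 1). At (u, v) = (-1/2, -1/2): sqrt(19).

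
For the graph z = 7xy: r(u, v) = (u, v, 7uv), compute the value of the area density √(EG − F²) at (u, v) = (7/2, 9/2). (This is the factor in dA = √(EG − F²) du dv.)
√(EG − F²)|_{(7/2, 9/2)} = sqrt(6374)/2

E = 49*v^2 + 1, F = 49*u*v, G = 49*u^2 + 1, so EG − F² = 49*u^2 + 49*v^2 + 1. Taking the positive square root: √(EG − F²) = sqrt(49*u^2 + 49*v^2 + 1). At (u, v) = (7/2, 9/2): sqrt(6374)/2.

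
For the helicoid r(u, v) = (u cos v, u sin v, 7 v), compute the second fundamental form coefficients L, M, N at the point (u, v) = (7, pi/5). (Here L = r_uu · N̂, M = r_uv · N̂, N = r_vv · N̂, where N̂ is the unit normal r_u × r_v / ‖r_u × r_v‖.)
L = 0;  M = -sqrt(2)/2;  N = 0

Compute the unit normal N̂(u, v) = (7*sin(v)/sqrt(u^2 + 49), -7*cos(v)/sqrt(u^2 + 49), u/sqrt(u^2 + 49)), and the second partials r_uu, r_uv, r_vv. Take dot products:
  L(u, v) = r_uu · N̂ = 0,
  M(u, v) = r_uv · N̂ = -7/sqrt(u^2 + 49),
  N(u, v) = r_vv · N̂ = 0.
Evaluating at (u, v) = (7, pi/5):
  L = 0, M = -sqrt(2)/2, N = 0.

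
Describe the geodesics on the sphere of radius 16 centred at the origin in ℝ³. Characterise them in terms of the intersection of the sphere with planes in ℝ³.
Geodesics on the sphere of radius 16 are great circles — circles of radius 16 obtained as the intersection of the sphere with planes through the origin (the centre of the sphere).

A curve α(t) of nonzero constant speed on the sphere of radius 16 is a geodesic iff its acceleration α̈ is everywhere normal to the surface, i.e. parallel to the radial vector α(t). Then d/dt(α × α̇) = α̇ × α̇ + α × α̈ = 0, so α × α̇ is a constant vector n ≠ 0 and α(t) · n = 0 for all t: α lies in the plane through the origin with normal n. The intersection of that plane with the sphere is a circle of radius 16 (a great circle). Conversely, a great circle traversed at constant speed has centripetal acceleration pointing at the origin, hence normal to the sphere, so every great circle is a geodesic.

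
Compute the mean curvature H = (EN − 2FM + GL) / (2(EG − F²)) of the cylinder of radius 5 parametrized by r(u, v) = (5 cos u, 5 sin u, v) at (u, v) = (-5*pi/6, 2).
H = -1/10

With E = 25, F = 0, G = 1, L = -5, M = 0, N = 0, assemble
  H = (EN − 2FM + GL) / (2(EG − F²)) = -1/10.
At (u, v) = (-5*pi/6, 2): H = -1/10.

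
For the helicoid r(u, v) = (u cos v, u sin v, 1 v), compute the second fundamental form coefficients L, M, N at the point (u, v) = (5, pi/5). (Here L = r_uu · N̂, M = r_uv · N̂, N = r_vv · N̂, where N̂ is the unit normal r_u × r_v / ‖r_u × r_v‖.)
L = 0;  M = -sqrt(26)/26;  N = 0

Compute the unit normal N̂(u, v) = (sin(v)/sqrt(u^2 + 1), -cos(v)/sqrt(u^2 + 1), u/sqrt(u^2 + 1)), and the second partials r_uu, r_uv, r_vv. Take dot products:
  L(u, v) = r_uu · N̂ = 0,
  M(u, v) = r_uv · N̂ = -1/sqrt(u^2 + 1),
  N(u, v) = r_vv · N̂ = 0.
Evaluating at (u, v) = (5, pi/5):
  L = 0, M = -sqrt(26)/26, N = 0.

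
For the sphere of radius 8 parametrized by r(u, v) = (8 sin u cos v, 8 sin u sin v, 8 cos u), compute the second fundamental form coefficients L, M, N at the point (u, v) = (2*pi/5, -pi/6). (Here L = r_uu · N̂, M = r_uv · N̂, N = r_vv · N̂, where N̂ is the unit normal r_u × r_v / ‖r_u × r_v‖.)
L = -8;  M = 0;  N = -5 - sqrt(5)

Compute the unit normal N̂(u, v) = (sin(u)^2*cos(v)/Abs(sin(u)), sin(u)^2*sin(v)/Abs(sin(u)), sin(2*u)/(2*Abs(sin(u)))), and the second partials r_uu, r_uv, r_vv. Take dot products:
  L(u, v) = r_uu · N̂ = -8*sin(u)/Abs(sin(u)),
  M(u, v) = r_uv · N̂ = 0,
  N(u, v) = r_vv · N̂ = -8*sin(u)^3/Abs(sin(u)).
Evaluating at (u, v) = (2*pi/5, -pi/6):
  L = -8, M = 0, N = -5 - sqrt(5).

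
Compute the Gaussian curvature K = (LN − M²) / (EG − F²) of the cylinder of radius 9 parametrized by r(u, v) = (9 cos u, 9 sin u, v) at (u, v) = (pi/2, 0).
K = 0

Coefficients of the first fundamental form: E = 81, F = 0, G = 1.
Coefficients of the second fundamental form: L = -9, M = 0, N = 0.
Assemble K = (LN − M²)/(EG − F²) = 0. At (u, v) = (pi/2, 0): K = 0.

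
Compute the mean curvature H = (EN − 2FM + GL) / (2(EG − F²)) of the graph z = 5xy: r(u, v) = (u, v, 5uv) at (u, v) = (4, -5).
H = 625*sqrt(114)/87723

With E = 25*v^2 + 1, F = 25*u*v, G = 25*u^2 + 1, L = 0, M = 5/sqrt(25*u^2 + 25*v^2 + 1), N = 0, assemble
  H = (EN − 2FM + GL) / (2(EG − F²)) = -125*u*v/(25*u^2 + 25*v^2 + 1)^(3/2).
At (u, v) = (4, -5): H = 625*sqrt(114)/87723.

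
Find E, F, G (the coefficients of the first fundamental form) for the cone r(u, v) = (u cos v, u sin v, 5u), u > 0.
E = 26;  F = 0;  G = u^2

Compute partials: r_u = (cos(v), sin(v), 5), r_v = (-u*sin(v), u*cos(v), 0). Then
  E = r_u · r_u = 26,
  F = r_u · r_v = 0,
  G = r_v · r_v = u^2.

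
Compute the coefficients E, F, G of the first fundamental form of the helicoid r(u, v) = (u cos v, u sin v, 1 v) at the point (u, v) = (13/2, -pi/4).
E = 1;  F = 0;  G = 173/4

Partials: r_u = (cos(v), sin(v), 0), r_v = (-u*sin(v), u*cos(v), 1). As functions of (u, v):
  E = r_u · r_u = 1,
  F = r_u · r_v = 0,
  G = r_v · r_v = u^2 + 1.
Evaluating at (u, v) = (13/2, -pi/4): E = 1, F = 0, G = 173/4.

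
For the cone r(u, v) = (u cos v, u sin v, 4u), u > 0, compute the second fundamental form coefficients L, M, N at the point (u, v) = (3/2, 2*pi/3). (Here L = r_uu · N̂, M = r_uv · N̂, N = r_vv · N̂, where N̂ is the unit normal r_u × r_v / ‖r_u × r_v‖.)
L = 0;  M = 0;  N = 6*sqrt(17)/17

Compute the unit normal N̂(u, v) = (-4*sqrt(17)*u*cos(v)/(17*Abs(u)), -4*sqrt(17)*u*sin(v)/(17*Abs(u)), sqrt(17)*u/(17*Abs(u))), and the second partials r_uu, r_uv, r_vv. Take dot products:
  L(u, v) = r_uu · N̂ = 0,
  M(u, v) = r_uv · N̂ = 0,
  N(u, v) = r_vv · N̂ = 4*sqrt(17)*u^2/(17*Abs(u)).
Evaluating at (u, v) = (3/2, 2*pi/3):
  L = 0, M = 0, N = 6*sqrt(17)/17.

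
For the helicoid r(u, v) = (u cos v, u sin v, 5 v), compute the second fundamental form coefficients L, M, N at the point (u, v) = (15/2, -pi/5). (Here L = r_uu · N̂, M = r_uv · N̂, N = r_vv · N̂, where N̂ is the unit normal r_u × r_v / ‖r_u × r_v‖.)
L = 0;  M = -2*sqrt(13)/13;  N = 0

Compute the unit normal N̂(u, v) = (5*sin(v)/sqrt(u^2 + 25), -5*cos(v)/sqrt(u^2 + 25), u/sqrt(u^2 + 25)), and the second partials r_uu, r_uv, r_vv. Take dot products:
  L(u, v) = r_uu · N̂ = 0,
  M(u, v) = r_uv · N̂ = -5/sqrt(u^2 + 25),
  N(u, v) = r_vv · N̂ = 0.
Evaluating at (u, v) = (15/2, -pi/5):
  L = 0, M = -2*sqrt(13)/13, N = 0.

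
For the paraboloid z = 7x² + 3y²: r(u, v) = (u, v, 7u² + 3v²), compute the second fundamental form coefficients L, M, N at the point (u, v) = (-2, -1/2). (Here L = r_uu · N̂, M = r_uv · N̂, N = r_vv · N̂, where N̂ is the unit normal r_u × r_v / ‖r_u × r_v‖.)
L = 7*sqrt(794)/397;  M = 0;  N = 3*sqrt(794)/397

Compute the unit normal N̂(u, v) = (-14*u/sqrt(196*u^2 + 36*v^2 + 1), -6*v/sqrt(196*u^2 + 36*v^2 + 1), 1/sqrt(196*u^2 + 36*v^2 + 1)), and the second partials r_uu, r_uv, r_vv. Take dot products:
  L(u, v) = r_uu · N̂ = 14/sqrt(196*u^2 + 36*v^2 + 1),
  M(u, v) = r_uv · N̂ = 0,
  N(u, v) = r_vv · N̂ = 6/sqrt(196*u^2 + 36*v^2 + 1).
Evaluating at (u, v) = (-2, -1/2):
  L = 7*sqrt(794)/397, M = 0, N = 3*sqrt(794)/397.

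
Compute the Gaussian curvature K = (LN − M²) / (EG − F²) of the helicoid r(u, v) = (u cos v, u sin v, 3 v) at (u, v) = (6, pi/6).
K = -1/225

Coefficients of the first fundamental form: E = 1, F = 0, G = u^2 + 9.
Coefficients of the second fundamental form: L = 0, M = -3/sqrt(u^2 + 9), N = 0.
Assemble K = (LN − M²)/(EG − F²) = -9/(u^2 + 9)^2. At (u, v) = (6, pi/6): K = -1/225.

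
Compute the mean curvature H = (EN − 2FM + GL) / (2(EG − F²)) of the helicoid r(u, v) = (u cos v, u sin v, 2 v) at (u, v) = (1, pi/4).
H = 0

With E = 1, F = 0, G = u^2 + 4, L = 0, M = -2/sqrt(u^2 + 4), N = 0, assemble
  H = (EN − 2FM + GL) / (2(EG − F²)) = 0.
At (u, v) = (1, pi/4): H = 0.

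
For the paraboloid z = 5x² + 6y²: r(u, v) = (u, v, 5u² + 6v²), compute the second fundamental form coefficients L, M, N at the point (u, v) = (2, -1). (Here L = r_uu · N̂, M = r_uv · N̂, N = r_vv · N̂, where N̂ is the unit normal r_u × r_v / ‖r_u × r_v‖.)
L = 2*sqrt(545)/109;  M = 0;  N = 12*sqrt(545)/545

Compute the unit normal N̂(u, v) = (-10*u/sqrt(100*u^2 + 144*v^2 + 1), -12*v/sqrt(100*u^2 + 144*v^2 + 1), 1/sqrt(100*u^2 + 144*v^2 + 1)), and the second partials r_uu, r_uv, r_vv. Take dot products:
  L(u, v) = r_uu · N̂ = 10/sqrt(100*u^2 + 144*v^2 + 1),
  M(u, v) = r_uv · N̂ = 0,
  N(u, v) = r_vv · N̂ = 12/sqrt(100*u^2 + 144*v^2 + 1).
Evaluating at (u, v) = (2, -1):
  L = 2*sqrt(545)/109, M = 0, N = 12*sqrt(545)/545.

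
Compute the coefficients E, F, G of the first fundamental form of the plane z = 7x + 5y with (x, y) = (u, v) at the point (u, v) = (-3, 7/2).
E = 50;  F = 35;  G = 26

Partials: r_u = (1, 0, 7), r_v = (0, 1, 5). As functions of (u, v):
  E = r_u · r_u = 50,
  F = r_u · r_v = 35,
  G = r_v · r_v = 26.
Evaluating at (u, v) = (-3, 7/2): E = 50, F = 35, G = 26.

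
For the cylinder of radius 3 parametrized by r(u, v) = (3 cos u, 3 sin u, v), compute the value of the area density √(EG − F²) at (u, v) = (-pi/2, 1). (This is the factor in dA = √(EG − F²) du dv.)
√(EG − F²)|_{(-pi/2, 1)} = 3

E = 9, F = 0, G = 1, so EG − F² = 9. Taking the positive square root: √(EG − F²) = 3. At (u, v) = (-pi/2, 1): 3.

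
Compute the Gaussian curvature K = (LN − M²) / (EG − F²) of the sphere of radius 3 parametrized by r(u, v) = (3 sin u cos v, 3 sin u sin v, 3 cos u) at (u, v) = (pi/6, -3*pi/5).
K = 1/9

Coefficients of the first fundamental form: E = 9, F = 0, G = 9*sin(u)^2.
Coefficients of the second fundamental form: L = -3*sin(u)/Abs(sin(u)), M = 0, N = -3*sin(u)^3/Abs(sin(u)).
Assemble K = (LN − M²)/(EG − F²) = 1/9. At (u, v) = (pi/6, -3*pi/5): K = 1/9.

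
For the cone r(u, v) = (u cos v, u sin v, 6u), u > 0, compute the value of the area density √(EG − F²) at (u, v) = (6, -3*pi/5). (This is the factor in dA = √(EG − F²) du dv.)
√(EG − F²)|_{(6, -3*pi/5)} = 6*sqrt(37)

E = 37, F = 0, G = u^2, so EG − F² = 37*u^2. Taking the positive square root: √(EG − F²) = sqrt(37)*Abs(u). At (u, v) = (6, -3*pi/5): 6*sqrt(37).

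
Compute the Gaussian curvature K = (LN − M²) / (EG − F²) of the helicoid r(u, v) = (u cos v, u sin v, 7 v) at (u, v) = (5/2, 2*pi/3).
K = -784/48841

Coefficients of the first fundamental form: E = 1, F = 0, G = u^2 + 49.
Coefficients of the second fundamental form: L = 0, M = -7/sqrt(u^2 + 49), N = 0.
Assemble K = (LN − M²)/(EG − F²) = -49/(u^2 + 49)^2. At (u, v) = (5/2, 2*pi/3): K = -784/48841.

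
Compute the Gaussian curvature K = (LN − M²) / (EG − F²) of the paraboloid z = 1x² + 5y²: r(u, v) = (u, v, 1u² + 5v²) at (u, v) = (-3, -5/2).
K = 5/109561

Coefficients of the first fundamental form: E = 4*u^2 + 1, F = 20*u*v, G = 100*v^2 + 1.
Coefficients of the second fundamental form: L = 2/sqrt(4*u^2 + 100*v^2 + 1), M = 0, N = 10/sqrt(4*u^2 + 100*v^2 + 1).
Assemble K = (LN − M²)/(EG − F²) = 20/(16*u^4 + 800*u^2*v^2 + 8*u^2 + 10000*v^4 + 200*v^2 + 1). At (u, v) = (-3, -5/2): K = 5/109561.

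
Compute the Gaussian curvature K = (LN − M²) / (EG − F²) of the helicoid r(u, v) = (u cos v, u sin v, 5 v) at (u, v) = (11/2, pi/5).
K = -400/48841

Coefficients of the first fundamental form: E = 1, F = 0, G = u^2 + 25.
Coefficients of the second fundamental form: L = 0, M = -5/sqrt(u^2 + 25), N = 0.
Assemble K = (LN − M²)/(EG − F²) = -25/(u^2 + 25)^2. At (u, v) = (11/2, pi/5): K = -400/48841.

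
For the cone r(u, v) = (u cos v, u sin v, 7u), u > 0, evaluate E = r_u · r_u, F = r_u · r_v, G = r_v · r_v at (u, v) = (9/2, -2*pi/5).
E = 50;  F = 0;  G = 81/4

Partials: r_u = (cos(v), sin(v), 7), r_v = (-u*sin(v), u*cos(v), 0). As functions of (u, v):
  E = r_u · r_u = 50,
  F = r_u · r_v = 0,
  G = r_v · r_v = u^2.
Evaluating at (u, v) = (9/2, -2*pi/5): E = 50, F = 0, G = 81/4.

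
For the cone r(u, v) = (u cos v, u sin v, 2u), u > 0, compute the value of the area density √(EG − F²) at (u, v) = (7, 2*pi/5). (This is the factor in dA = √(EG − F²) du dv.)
√(EG − F²)|_{(7, 2*pi/5)} = 7*sqrt(5)

E = 5, F = 0, G = u^2, so EG − F² = 5*u^2. Taking the positive square root: √(EG − F²) = sqrt(5)*Abs(u). At (u, v) = (7, 2*pi/5): 7*sqrt(5).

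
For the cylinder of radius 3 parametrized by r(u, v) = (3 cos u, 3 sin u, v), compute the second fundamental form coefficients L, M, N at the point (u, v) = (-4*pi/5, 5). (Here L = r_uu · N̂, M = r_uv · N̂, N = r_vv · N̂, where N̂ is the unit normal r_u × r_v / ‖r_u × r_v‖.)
L = -3;  M = 0;  N = 0

Compute the unit normal N̂(u, v) = (cos(u), sin(u), 0), and the second partials r_uu, r_uv, r_vv. Take dot products:
  L(u, v) = r_uu · N̂ = -3,
  M(u, v) = r_uv · N̂ = 0,
  N(u, v) = r_vv · N̂ = 0.
Evaluating at (u, v) = (-4*pi/5, 5):
  L = -3, M = 0, N = 0.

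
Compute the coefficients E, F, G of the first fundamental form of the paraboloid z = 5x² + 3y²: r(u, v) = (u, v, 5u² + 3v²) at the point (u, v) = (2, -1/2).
E = 401;  F = -60;  G = 10

Partials: r_u = (1, 0, 10*u), r_v = (0, 1, 6*v). As functions of (u, v):
  E = r_u · r_u = 100*u^2 + 1,
  F = r_u · r_v = 60*u*v,
  G = r_v · r_v = 36*v^2 + 1.
Evaluating at (u, v) = (2, -1/2): E = 401, F = -60, G = 10.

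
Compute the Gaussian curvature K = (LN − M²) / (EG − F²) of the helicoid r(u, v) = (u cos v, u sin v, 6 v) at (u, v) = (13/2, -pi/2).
K = -576/97969

Coefficients of the first fundamental form: E = 1, F = 0, G = u^2 + 36.
Coefficients of the second fundamental form: L = 0, M = -6/sqrt(u^2 + 36), N = 0.
Assemble K = (LN − M²)/(EG − F²) = -36/(u^2 + 36)^2. At (u, v) = (13/2, -pi/2): K = -576/97969.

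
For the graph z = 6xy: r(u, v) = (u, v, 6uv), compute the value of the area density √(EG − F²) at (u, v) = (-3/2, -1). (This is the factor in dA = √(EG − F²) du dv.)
√(EG − F²)|_{(-3/2, -1)} = sqrt(118)

E = 36*v^2 + 1, F = 36*u*v, G = 36*u^2 + 1, so EG − F² = 36*u^2 + 36*v^2 + 1. Taking the positive square root: √(EG − F²) = sqrt(36*u^2 + 36*v^2 + 1). At (u, v) = (-3/2, -1): sqrt(118).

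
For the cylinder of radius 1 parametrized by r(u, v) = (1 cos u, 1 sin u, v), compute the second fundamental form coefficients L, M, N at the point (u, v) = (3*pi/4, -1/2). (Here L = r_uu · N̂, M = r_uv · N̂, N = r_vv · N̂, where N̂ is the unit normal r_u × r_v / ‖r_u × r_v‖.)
L = -1;  M = 0;  N = 0

Compute the unit normal N̂(u, v) = (cos(u), sin(u), 0), and the second partials r_uu, r_uv, r_vv. Take dot products:
  L(u, v) = r_uu · N̂ = -1,
  M(u, v) = r_uv · N̂ = 0,
  N(u, v) = r_vv · N̂ = 0.
Evaluating at (u, v) = (3*pi/4, -1/2):
  L = -1, M = 0, N = 0.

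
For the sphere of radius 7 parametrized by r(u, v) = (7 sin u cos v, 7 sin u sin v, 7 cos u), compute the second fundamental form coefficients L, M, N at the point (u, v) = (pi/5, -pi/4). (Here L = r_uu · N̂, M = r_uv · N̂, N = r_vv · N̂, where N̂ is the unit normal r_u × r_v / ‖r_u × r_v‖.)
L = -7;  M = 0;  N = -35/8 + 7*sqrt(5)/8

Compute the unit normal N̂(u, v) = (sin(u)^2*cos(v)/Abs(sin(u)), sin(u)^2*sin(v)/Abs(sin(u)), sin(2*u)/(2*Abs(sin(u)))), and the second partials r_uu, r_uv, r_vv. Take dot products:
  L(u, v) = r_uu · N̂ = -7*sin(u)/Abs(sin(u)),
  M(u, v) = r_uv · N̂ = 0,
  N(u, v) = r_vv · N̂ = -7*sin(u)^3/Abs(sin(u)).
Evaluating at (u, v) = (pi/5, -pi/4):
  L = -7, M = 0, N = -35/8 + 7*sqrt(5)/8.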